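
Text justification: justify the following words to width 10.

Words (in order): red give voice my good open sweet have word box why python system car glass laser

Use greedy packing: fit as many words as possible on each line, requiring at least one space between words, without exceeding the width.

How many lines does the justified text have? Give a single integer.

Answer: 9

Derivation:
Line 1: ['red', 'give'] (min_width=8, slack=2)
Line 2: ['voice', 'my'] (min_width=8, slack=2)
Line 3: ['good', 'open'] (min_width=9, slack=1)
Line 4: ['sweet', 'have'] (min_width=10, slack=0)
Line 5: ['word', 'box'] (min_width=8, slack=2)
Line 6: ['why', 'python'] (min_width=10, slack=0)
Line 7: ['system', 'car'] (min_width=10, slack=0)
Line 8: ['glass'] (min_width=5, slack=5)
Line 9: ['laser'] (min_width=5, slack=5)
Total lines: 9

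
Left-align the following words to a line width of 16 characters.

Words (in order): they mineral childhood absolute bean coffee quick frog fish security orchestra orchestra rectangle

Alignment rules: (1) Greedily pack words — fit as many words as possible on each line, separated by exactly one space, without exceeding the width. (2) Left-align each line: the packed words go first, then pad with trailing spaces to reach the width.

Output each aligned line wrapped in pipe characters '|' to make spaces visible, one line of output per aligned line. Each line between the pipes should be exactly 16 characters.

Line 1: ['they', 'mineral'] (min_width=12, slack=4)
Line 2: ['childhood'] (min_width=9, slack=7)
Line 3: ['absolute', 'bean'] (min_width=13, slack=3)
Line 4: ['coffee', 'quick'] (min_width=12, slack=4)
Line 5: ['frog', 'fish'] (min_width=9, slack=7)
Line 6: ['security'] (min_width=8, slack=8)
Line 7: ['orchestra'] (min_width=9, slack=7)
Line 8: ['orchestra'] (min_width=9, slack=7)
Line 9: ['rectangle'] (min_width=9, slack=7)

Answer: |they mineral    |
|childhood       |
|absolute bean   |
|coffee quick    |
|frog fish       |
|security        |
|orchestra       |
|orchestra       |
|rectangle       |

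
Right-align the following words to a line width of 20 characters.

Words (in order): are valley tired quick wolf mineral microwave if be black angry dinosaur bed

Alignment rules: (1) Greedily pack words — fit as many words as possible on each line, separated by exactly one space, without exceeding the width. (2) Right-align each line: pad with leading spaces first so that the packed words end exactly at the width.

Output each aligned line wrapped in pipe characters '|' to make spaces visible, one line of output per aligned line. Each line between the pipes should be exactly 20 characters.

Answer: |    are valley tired|
|  quick wolf mineral|
|     microwave if be|
|black angry dinosaur|
|                 bed|

Derivation:
Line 1: ['are', 'valley', 'tired'] (min_width=16, slack=4)
Line 2: ['quick', 'wolf', 'mineral'] (min_width=18, slack=2)
Line 3: ['microwave', 'if', 'be'] (min_width=15, slack=5)
Line 4: ['black', 'angry', 'dinosaur'] (min_width=20, slack=0)
Line 5: ['bed'] (min_width=3, slack=17)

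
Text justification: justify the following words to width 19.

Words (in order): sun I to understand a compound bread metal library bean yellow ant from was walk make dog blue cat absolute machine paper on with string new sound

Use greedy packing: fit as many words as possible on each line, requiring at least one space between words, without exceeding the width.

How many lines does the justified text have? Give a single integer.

Line 1: ['sun', 'I', 'to', 'understand'] (min_width=19, slack=0)
Line 2: ['a', 'compound', 'bread'] (min_width=16, slack=3)
Line 3: ['metal', 'library', 'bean'] (min_width=18, slack=1)
Line 4: ['yellow', 'ant', 'from', 'was'] (min_width=19, slack=0)
Line 5: ['walk', 'make', 'dog', 'blue'] (min_width=18, slack=1)
Line 6: ['cat', 'absolute'] (min_width=12, slack=7)
Line 7: ['machine', 'paper', 'on'] (min_width=16, slack=3)
Line 8: ['with', 'string', 'new'] (min_width=15, slack=4)
Line 9: ['sound'] (min_width=5, slack=14)
Total lines: 9

Answer: 9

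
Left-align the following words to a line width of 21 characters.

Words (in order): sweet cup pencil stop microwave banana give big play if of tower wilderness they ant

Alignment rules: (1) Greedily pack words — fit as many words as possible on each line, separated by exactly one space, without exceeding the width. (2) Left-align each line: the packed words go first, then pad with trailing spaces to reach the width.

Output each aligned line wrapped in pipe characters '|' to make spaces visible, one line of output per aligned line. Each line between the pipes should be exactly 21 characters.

Line 1: ['sweet', 'cup', 'pencil', 'stop'] (min_width=21, slack=0)
Line 2: ['microwave', 'banana', 'give'] (min_width=21, slack=0)
Line 3: ['big', 'play', 'if', 'of', 'tower'] (min_width=20, slack=1)
Line 4: ['wilderness', 'they', 'ant'] (min_width=19, slack=2)

Answer: |sweet cup pencil stop|
|microwave banana give|
|big play if of tower |
|wilderness they ant  |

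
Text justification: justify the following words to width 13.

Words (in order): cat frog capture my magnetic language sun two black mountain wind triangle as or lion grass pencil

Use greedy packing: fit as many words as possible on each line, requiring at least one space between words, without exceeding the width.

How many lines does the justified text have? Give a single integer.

Line 1: ['cat', 'frog'] (min_width=8, slack=5)
Line 2: ['capture', 'my'] (min_width=10, slack=3)
Line 3: ['magnetic'] (min_width=8, slack=5)
Line 4: ['language', 'sun'] (min_width=12, slack=1)
Line 5: ['two', 'black'] (min_width=9, slack=4)
Line 6: ['mountain', 'wind'] (min_width=13, slack=0)
Line 7: ['triangle', 'as'] (min_width=11, slack=2)
Line 8: ['or', 'lion', 'grass'] (min_width=13, slack=0)
Line 9: ['pencil'] (min_width=6, slack=7)
Total lines: 9

Answer: 9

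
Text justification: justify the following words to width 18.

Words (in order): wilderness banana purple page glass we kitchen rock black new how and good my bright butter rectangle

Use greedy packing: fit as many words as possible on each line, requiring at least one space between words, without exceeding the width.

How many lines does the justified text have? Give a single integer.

Line 1: ['wilderness', 'banana'] (min_width=17, slack=1)
Line 2: ['purple', 'page', 'glass'] (min_width=17, slack=1)
Line 3: ['we', 'kitchen', 'rock'] (min_width=15, slack=3)
Line 4: ['black', 'new', 'how', 'and'] (min_width=17, slack=1)
Line 5: ['good', 'my', 'bright'] (min_width=14, slack=4)
Line 6: ['butter', 'rectangle'] (min_width=16, slack=2)
Total lines: 6

Answer: 6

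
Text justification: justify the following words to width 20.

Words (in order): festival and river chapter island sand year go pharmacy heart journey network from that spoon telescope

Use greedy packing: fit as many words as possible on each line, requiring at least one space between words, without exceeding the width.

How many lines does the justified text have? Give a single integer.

Answer: 6

Derivation:
Line 1: ['festival', 'and', 'river'] (min_width=18, slack=2)
Line 2: ['chapter', 'island', 'sand'] (min_width=19, slack=1)
Line 3: ['year', 'go', 'pharmacy'] (min_width=16, slack=4)
Line 4: ['heart', 'journey'] (min_width=13, slack=7)
Line 5: ['network', 'from', 'that'] (min_width=17, slack=3)
Line 6: ['spoon', 'telescope'] (min_width=15, slack=5)
Total lines: 6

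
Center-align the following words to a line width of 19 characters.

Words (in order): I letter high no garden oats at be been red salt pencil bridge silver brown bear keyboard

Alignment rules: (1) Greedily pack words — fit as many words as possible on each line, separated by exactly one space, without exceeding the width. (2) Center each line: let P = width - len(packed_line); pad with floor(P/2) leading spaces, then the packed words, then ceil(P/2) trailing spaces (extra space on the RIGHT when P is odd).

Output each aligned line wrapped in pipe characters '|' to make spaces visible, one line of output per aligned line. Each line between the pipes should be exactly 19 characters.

Line 1: ['I', 'letter', 'high', 'no'] (min_width=16, slack=3)
Line 2: ['garden', 'oats', 'at', 'be'] (min_width=17, slack=2)
Line 3: ['been', 'red', 'salt'] (min_width=13, slack=6)
Line 4: ['pencil', 'bridge'] (min_width=13, slack=6)
Line 5: ['silver', 'brown', 'bear'] (min_width=17, slack=2)
Line 6: ['keyboard'] (min_width=8, slack=11)

Answer: | I letter high no  |
| garden oats at be |
|   been red salt   |
|   pencil bridge   |
| silver brown bear |
|     keyboard      |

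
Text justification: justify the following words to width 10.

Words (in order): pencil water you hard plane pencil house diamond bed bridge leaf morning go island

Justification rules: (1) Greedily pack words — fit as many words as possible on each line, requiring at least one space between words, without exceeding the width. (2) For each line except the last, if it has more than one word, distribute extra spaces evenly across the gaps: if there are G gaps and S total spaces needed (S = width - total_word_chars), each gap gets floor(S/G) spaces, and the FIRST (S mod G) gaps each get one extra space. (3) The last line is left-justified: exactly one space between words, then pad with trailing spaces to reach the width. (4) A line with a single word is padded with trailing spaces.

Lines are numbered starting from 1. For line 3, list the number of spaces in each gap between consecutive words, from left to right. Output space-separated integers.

Line 1: ['pencil'] (min_width=6, slack=4)
Line 2: ['water', 'you'] (min_width=9, slack=1)
Line 3: ['hard', 'plane'] (min_width=10, slack=0)
Line 4: ['pencil'] (min_width=6, slack=4)
Line 5: ['house'] (min_width=5, slack=5)
Line 6: ['diamond'] (min_width=7, slack=3)
Line 7: ['bed', 'bridge'] (min_width=10, slack=0)
Line 8: ['leaf'] (min_width=4, slack=6)
Line 9: ['morning', 'go'] (min_width=10, slack=0)
Line 10: ['island'] (min_width=6, slack=4)

Answer: 1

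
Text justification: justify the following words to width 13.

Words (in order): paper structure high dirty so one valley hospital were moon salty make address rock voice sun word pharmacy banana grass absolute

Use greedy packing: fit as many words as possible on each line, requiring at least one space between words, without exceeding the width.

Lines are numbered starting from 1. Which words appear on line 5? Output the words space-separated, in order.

Answer: hospital were

Derivation:
Line 1: ['paper'] (min_width=5, slack=8)
Line 2: ['structure'] (min_width=9, slack=4)
Line 3: ['high', 'dirty', 'so'] (min_width=13, slack=0)
Line 4: ['one', 'valley'] (min_width=10, slack=3)
Line 5: ['hospital', 'were'] (min_width=13, slack=0)
Line 6: ['moon', 'salty'] (min_width=10, slack=3)
Line 7: ['make', 'address'] (min_width=12, slack=1)
Line 8: ['rock', 'voice'] (min_width=10, slack=3)
Line 9: ['sun', 'word'] (min_width=8, slack=5)
Line 10: ['pharmacy'] (min_width=8, slack=5)
Line 11: ['banana', 'grass'] (min_width=12, slack=1)
Line 12: ['absolute'] (min_width=8, slack=5)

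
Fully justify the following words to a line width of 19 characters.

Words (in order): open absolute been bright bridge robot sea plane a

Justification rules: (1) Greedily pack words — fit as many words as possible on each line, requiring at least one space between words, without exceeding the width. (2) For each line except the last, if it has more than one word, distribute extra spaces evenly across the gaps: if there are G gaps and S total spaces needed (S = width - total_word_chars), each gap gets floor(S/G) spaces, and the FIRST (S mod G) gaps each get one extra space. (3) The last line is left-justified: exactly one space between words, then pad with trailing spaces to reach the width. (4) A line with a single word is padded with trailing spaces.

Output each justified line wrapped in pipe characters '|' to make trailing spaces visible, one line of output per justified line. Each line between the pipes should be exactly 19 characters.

Answer: |open  absolute been|
|bright bridge robot|
|sea plane a        |

Derivation:
Line 1: ['open', 'absolute', 'been'] (min_width=18, slack=1)
Line 2: ['bright', 'bridge', 'robot'] (min_width=19, slack=0)
Line 3: ['sea', 'plane', 'a'] (min_width=11, slack=8)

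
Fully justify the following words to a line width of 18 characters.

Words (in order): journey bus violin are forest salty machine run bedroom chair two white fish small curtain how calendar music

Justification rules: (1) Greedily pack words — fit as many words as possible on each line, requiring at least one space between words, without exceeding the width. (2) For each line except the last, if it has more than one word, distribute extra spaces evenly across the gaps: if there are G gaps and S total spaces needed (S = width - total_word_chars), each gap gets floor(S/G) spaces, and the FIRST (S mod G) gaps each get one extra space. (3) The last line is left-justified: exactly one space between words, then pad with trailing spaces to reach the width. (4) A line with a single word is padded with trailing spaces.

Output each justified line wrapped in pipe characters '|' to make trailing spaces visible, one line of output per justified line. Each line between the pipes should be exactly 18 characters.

Answer: |journey bus violin|
|are  forest  salty|
|machine        run|
|bedroom  chair two|
|white  fish  small|
|curtain        how|
|calendar music    |

Derivation:
Line 1: ['journey', 'bus', 'violin'] (min_width=18, slack=0)
Line 2: ['are', 'forest', 'salty'] (min_width=16, slack=2)
Line 3: ['machine', 'run'] (min_width=11, slack=7)
Line 4: ['bedroom', 'chair', 'two'] (min_width=17, slack=1)
Line 5: ['white', 'fish', 'small'] (min_width=16, slack=2)
Line 6: ['curtain', 'how'] (min_width=11, slack=7)
Line 7: ['calendar', 'music'] (min_width=14, slack=4)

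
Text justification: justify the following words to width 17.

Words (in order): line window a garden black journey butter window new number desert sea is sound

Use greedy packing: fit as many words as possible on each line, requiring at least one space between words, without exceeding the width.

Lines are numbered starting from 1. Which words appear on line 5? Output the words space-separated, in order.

Line 1: ['line', 'window', 'a'] (min_width=13, slack=4)
Line 2: ['garden', 'black'] (min_width=12, slack=5)
Line 3: ['journey', 'butter'] (min_width=14, slack=3)
Line 4: ['window', 'new', 'number'] (min_width=17, slack=0)
Line 5: ['desert', 'sea', 'is'] (min_width=13, slack=4)
Line 6: ['sound'] (min_width=5, slack=12)

Answer: desert sea is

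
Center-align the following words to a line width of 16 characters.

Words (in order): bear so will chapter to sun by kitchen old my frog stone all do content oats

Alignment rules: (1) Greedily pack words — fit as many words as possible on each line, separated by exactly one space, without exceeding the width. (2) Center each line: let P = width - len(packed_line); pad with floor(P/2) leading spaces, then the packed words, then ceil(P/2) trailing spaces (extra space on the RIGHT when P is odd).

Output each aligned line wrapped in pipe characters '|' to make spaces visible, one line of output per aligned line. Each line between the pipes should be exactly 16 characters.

Answer: |  bear so will  |
| chapter to sun |
| by kitchen old |
| my frog stone  |
| all do content |
|      oats      |

Derivation:
Line 1: ['bear', 'so', 'will'] (min_width=12, slack=4)
Line 2: ['chapter', 'to', 'sun'] (min_width=14, slack=2)
Line 3: ['by', 'kitchen', 'old'] (min_width=14, slack=2)
Line 4: ['my', 'frog', 'stone'] (min_width=13, slack=3)
Line 5: ['all', 'do', 'content'] (min_width=14, slack=2)
Line 6: ['oats'] (min_width=4, slack=12)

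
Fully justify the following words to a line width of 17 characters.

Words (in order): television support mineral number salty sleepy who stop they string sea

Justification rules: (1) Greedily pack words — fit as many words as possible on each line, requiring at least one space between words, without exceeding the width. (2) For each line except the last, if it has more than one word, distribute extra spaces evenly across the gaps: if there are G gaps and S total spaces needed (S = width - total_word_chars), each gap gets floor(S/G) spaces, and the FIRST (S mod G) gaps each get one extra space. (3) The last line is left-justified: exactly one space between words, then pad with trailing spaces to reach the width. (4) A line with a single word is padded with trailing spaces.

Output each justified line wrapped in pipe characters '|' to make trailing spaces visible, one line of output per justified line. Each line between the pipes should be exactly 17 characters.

Answer: |television       |
|support   mineral|
|number      salty|
|sleepy  who  stop|
|they string sea  |

Derivation:
Line 1: ['television'] (min_width=10, slack=7)
Line 2: ['support', 'mineral'] (min_width=15, slack=2)
Line 3: ['number', 'salty'] (min_width=12, slack=5)
Line 4: ['sleepy', 'who', 'stop'] (min_width=15, slack=2)
Line 5: ['they', 'string', 'sea'] (min_width=15, slack=2)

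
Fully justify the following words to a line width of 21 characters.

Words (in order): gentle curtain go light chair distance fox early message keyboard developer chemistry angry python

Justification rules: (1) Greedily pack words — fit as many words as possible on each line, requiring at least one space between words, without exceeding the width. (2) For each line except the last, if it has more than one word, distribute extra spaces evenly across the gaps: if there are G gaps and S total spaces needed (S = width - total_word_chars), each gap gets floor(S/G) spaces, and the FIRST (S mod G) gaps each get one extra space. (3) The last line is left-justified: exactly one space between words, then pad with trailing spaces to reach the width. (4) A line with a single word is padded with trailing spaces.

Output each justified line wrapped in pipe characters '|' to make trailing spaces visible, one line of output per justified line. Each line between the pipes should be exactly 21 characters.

Answer: |gentle   curtain   go|
|light  chair distance|
|fox   early   message|
|keyboard    developer|
|chemistry       angry|
|python               |

Derivation:
Line 1: ['gentle', 'curtain', 'go'] (min_width=17, slack=4)
Line 2: ['light', 'chair', 'distance'] (min_width=20, slack=1)
Line 3: ['fox', 'early', 'message'] (min_width=17, slack=4)
Line 4: ['keyboard', 'developer'] (min_width=18, slack=3)
Line 5: ['chemistry', 'angry'] (min_width=15, slack=6)
Line 6: ['python'] (min_width=6, slack=15)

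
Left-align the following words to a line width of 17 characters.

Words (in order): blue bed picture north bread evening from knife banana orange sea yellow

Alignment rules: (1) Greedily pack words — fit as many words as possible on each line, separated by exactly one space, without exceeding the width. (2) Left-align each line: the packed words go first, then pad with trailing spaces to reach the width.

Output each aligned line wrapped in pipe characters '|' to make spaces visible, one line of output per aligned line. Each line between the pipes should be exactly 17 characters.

Line 1: ['blue', 'bed', 'picture'] (min_width=16, slack=1)
Line 2: ['north', 'bread'] (min_width=11, slack=6)
Line 3: ['evening', 'from'] (min_width=12, slack=5)
Line 4: ['knife', 'banana'] (min_width=12, slack=5)
Line 5: ['orange', 'sea', 'yellow'] (min_width=17, slack=0)

Answer: |blue bed picture |
|north bread      |
|evening from     |
|knife banana     |
|orange sea yellow|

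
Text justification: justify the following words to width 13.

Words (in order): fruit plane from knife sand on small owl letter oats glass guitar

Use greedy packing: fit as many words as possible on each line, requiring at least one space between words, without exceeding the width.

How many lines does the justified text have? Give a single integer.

Answer: 6

Derivation:
Line 1: ['fruit', 'plane'] (min_width=11, slack=2)
Line 2: ['from', 'knife'] (min_width=10, slack=3)
Line 3: ['sand', 'on', 'small'] (min_width=13, slack=0)
Line 4: ['owl', 'letter'] (min_width=10, slack=3)
Line 5: ['oats', 'glass'] (min_width=10, slack=3)
Line 6: ['guitar'] (min_width=6, slack=7)
Total lines: 6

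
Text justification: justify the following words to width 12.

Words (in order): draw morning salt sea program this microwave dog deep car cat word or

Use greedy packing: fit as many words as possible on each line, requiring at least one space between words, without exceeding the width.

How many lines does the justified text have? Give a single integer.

Line 1: ['draw', 'morning'] (min_width=12, slack=0)
Line 2: ['salt', 'sea'] (min_width=8, slack=4)
Line 3: ['program', 'this'] (min_width=12, slack=0)
Line 4: ['microwave'] (min_width=9, slack=3)
Line 5: ['dog', 'deep', 'car'] (min_width=12, slack=0)
Line 6: ['cat', 'word', 'or'] (min_width=11, slack=1)
Total lines: 6

Answer: 6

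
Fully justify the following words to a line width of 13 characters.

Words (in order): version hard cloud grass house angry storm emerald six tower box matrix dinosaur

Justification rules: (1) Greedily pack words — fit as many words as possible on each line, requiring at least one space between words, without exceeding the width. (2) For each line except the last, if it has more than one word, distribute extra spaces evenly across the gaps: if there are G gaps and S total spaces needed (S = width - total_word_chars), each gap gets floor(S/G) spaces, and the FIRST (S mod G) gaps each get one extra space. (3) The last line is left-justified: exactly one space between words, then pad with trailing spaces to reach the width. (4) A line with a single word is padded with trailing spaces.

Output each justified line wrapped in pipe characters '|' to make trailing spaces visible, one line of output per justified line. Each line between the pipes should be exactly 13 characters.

Answer: |version  hard|
|cloud   grass|
|house   angry|
|storm emerald|
|six tower box|
|matrix       |
|dinosaur     |

Derivation:
Line 1: ['version', 'hard'] (min_width=12, slack=1)
Line 2: ['cloud', 'grass'] (min_width=11, slack=2)
Line 3: ['house', 'angry'] (min_width=11, slack=2)
Line 4: ['storm', 'emerald'] (min_width=13, slack=0)
Line 5: ['six', 'tower', 'box'] (min_width=13, slack=0)
Line 6: ['matrix'] (min_width=6, slack=7)
Line 7: ['dinosaur'] (min_width=8, slack=5)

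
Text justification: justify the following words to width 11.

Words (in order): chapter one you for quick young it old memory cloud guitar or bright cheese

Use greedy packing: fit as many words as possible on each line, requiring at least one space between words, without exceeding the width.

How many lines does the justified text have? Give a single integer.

Line 1: ['chapter', 'one'] (min_width=11, slack=0)
Line 2: ['you', 'for'] (min_width=7, slack=4)
Line 3: ['quick', 'young'] (min_width=11, slack=0)
Line 4: ['it', 'old'] (min_width=6, slack=5)
Line 5: ['memory'] (min_width=6, slack=5)
Line 6: ['cloud'] (min_width=5, slack=6)
Line 7: ['guitar', 'or'] (min_width=9, slack=2)
Line 8: ['bright'] (min_width=6, slack=5)
Line 9: ['cheese'] (min_width=6, slack=5)
Total lines: 9

Answer: 9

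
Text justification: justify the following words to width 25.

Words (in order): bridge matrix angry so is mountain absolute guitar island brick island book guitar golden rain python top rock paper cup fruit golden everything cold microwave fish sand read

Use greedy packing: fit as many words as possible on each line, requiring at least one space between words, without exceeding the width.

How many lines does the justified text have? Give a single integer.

Answer: 7

Derivation:
Line 1: ['bridge', 'matrix', 'angry', 'so', 'is'] (min_width=25, slack=0)
Line 2: ['mountain', 'absolute', 'guitar'] (min_width=24, slack=1)
Line 3: ['island', 'brick', 'island', 'book'] (min_width=24, slack=1)
Line 4: ['guitar', 'golden', 'rain', 'python'] (min_width=25, slack=0)
Line 5: ['top', 'rock', 'paper', 'cup', 'fruit'] (min_width=24, slack=1)
Line 6: ['golden', 'everything', 'cold'] (min_width=22, slack=3)
Line 7: ['microwave', 'fish', 'sand', 'read'] (min_width=24, slack=1)
Total lines: 7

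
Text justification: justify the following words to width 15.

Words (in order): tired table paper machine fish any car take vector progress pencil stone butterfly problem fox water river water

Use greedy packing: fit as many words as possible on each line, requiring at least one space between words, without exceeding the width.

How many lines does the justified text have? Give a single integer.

Answer: 9

Derivation:
Line 1: ['tired', 'table'] (min_width=11, slack=4)
Line 2: ['paper', 'machine'] (min_width=13, slack=2)
Line 3: ['fish', 'any', 'car'] (min_width=12, slack=3)
Line 4: ['take', 'vector'] (min_width=11, slack=4)
Line 5: ['progress', 'pencil'] (min_width=15, slack=0)
Line 6: ['stone', 'butterfly'] (min_width=15, slack=0)
Line 7: ['problem', 'fox'] (min_width=11, slack=4)
Line 8: ['water', 'river'] (min_width=11, slack=4)
Line 9: ['water'] (min_width=5, slack=10)
Total lines: 9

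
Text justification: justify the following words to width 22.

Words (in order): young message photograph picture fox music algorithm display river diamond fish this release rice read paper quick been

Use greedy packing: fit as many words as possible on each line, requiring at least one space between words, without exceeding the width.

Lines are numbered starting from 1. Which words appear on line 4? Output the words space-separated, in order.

Line 1: ['young', 'message'] (min_width=13, slack=9)
Line 2: ['photograph', 'picture', 'fox'] (min_width=22, slack=0)
Line 3: ['music', 'algorithm'] (min_width=15, slack=7)
Line 4: ['display', 'river', 'diamond'] (min_width=21, slack=1)
Line 5: ['fish', 'this', 'release', 'rice'] (min_width=22, slack=0)
Line 6: ['read', 'paper', 'quick', 'been'] (min_width=21, slack=1)

Answer: display river diamond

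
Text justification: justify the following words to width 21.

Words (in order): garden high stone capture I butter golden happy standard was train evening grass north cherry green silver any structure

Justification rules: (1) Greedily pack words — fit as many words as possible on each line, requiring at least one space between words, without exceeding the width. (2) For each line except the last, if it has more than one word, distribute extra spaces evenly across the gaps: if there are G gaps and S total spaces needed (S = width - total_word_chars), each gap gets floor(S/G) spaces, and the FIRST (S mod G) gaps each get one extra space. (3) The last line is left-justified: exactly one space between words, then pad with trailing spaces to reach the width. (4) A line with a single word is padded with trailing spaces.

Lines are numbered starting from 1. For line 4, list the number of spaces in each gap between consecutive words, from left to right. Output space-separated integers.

Answer: 3 3

Derivation:
Line 1: ['garden', 'high', 'stone'] (min_width=17, slack=4)
Line 2: ['capture', 'I', 'butter'] (min_width=16, slack=5)
Line 3: ['golden', 'happy', 'standard'] (min_width=21, slack=0)
Line 4: ['was', 'train', 'evening'] (min_width=17, slack=4)
Line 5: ['grass', 'north', 'cherry'] (min_width=18, slack=3)
Line 6: ['green', 'silver', 'any'] (min_width=16, slack=5)
Line 7: ['structure'] (min_width=9, slack=12)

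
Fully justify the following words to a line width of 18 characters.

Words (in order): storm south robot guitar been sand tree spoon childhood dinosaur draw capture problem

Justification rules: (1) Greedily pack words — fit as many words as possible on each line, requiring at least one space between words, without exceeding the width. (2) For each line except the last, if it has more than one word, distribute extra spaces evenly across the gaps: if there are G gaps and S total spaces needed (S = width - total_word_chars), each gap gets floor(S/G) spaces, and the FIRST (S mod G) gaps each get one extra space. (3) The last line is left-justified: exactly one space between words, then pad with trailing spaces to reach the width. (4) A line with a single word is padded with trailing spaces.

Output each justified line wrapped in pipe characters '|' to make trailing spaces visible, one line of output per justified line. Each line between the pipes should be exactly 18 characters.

Answer: |storm  south robot|
|guitar  been  sand|
|tree         spoon|
|childhood dinosaur|
|draw       capture|
|problem           |

Derivation:
Line 1: ['storm', 'south', 'robot'] (min_width=17, slack=1)
Line 2: ['guitar', 'been', 'sand'] (min_width=16, slack=2)
Line 3: ['tree', 'spoon'] (min_width=10, slack=8)
Line 4: ['childhood', 'dinosaur'] (min_width=18, slack=0)
Line 5: ['draw', 'capture'] (min_width=12, slack=6)
Line 6: ['problem'] (min_width=7, slack=11)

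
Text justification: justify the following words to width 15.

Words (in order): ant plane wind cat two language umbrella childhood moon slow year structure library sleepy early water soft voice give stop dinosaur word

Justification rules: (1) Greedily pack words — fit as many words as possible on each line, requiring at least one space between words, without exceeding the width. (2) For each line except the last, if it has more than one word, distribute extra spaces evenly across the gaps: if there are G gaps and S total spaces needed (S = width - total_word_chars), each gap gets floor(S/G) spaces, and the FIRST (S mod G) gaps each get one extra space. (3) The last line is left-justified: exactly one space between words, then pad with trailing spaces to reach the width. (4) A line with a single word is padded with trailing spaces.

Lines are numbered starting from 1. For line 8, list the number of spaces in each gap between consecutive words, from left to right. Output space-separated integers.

Answer: 2

Derivation:
Line 1: ['ant', 'plane', 'wind'] (min_width=14, slack=1)
Line 2: ['cat', 'two'] (min_width=7, slack=8)
Line 3: ['language'] (min_width=8, slack=7)
Line 4: ['umbrella'] (min_width=8, slack=7)
Line 5: ['childhood', 'moon'] (min_width=14, slack=1)
Line 6: ['slow', 'year'] (min_width=9, slack=6)
Line 7: ['structure'] (min_width=9, slack=6)
Line 8: ['library', 'sleepy'] (min_width=14, slack=1)
Line 9: ['early', 'water'] (min_width=11, slack=4)
Line 10: ['soft', 'voice', 'give'] (min_width=15, slack=0)
Line 11: ['stop', 'dinosaur'] (min_width=13, slack=2)
Line 12: ['word'] (min_width=4, slack=11)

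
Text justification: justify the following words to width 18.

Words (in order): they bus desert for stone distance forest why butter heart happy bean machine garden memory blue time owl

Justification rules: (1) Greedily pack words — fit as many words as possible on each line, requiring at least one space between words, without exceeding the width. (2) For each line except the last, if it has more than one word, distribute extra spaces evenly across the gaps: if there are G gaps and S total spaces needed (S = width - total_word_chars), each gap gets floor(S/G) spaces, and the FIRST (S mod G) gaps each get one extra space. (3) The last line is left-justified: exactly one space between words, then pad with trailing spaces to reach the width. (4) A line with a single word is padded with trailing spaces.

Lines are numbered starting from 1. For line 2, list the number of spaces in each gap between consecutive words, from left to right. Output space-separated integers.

Line 1: ['they', 'bus', 'desert'] (min_width=15, slack=3)
Line 2: ['for', 'stone', 'distance'] (min_width=18, slack=0)
Line 3: ['forest', 'why', 'butter'] (min_width=17, slack=1)
Line 4: ['heart', 'happy', 'bean'] (min_width=16, slack=2)
Line 5: ['machine', 'garden'] (min_width=14, slack=4)
Line 6: ['memory', 'blue', 'time'] (min_width=16, slack=2)
Line 7: ['owl'] (min_width=3, slack=15)

Answer: 1 1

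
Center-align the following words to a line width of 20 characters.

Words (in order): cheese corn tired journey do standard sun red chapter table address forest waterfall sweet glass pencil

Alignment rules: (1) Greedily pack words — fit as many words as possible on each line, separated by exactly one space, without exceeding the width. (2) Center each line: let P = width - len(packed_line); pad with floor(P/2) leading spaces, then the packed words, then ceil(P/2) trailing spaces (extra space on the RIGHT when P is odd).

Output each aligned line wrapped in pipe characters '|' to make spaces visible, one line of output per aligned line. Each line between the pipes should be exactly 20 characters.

Line 1: ['cheese', 'corn', 'tired'] (min_width=17, slack=3)
Line 2: ['journey', 'do', 'standard'] (min_width=19, slack=1)
Line 3: ['sun', 'red', 'chapter'] (min_width=15, slack=5)
Line 4: ['table', 'address', 'forest'] (min_width=20, slack=0)
Line 5: ['waterfall', 'sweet'] (min_width=15, slack=5)
Line 6: ['glass', 'pencil'] (min_width=12, slack=8)

Answer: | cheese corn tired  |
|journey do standard |
|  sun red chapter   |
|table address forest|
|  waterfall sweet   |
|    glass pencil    |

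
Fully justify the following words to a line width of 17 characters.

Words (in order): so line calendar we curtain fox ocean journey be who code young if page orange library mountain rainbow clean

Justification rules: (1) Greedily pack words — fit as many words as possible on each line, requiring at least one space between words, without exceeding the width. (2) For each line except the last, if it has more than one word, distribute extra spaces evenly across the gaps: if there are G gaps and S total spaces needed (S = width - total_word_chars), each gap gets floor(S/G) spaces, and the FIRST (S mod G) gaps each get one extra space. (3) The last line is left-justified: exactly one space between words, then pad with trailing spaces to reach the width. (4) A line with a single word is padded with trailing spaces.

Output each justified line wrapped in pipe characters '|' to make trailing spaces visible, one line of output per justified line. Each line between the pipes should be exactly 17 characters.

Answer: |so  line calendar|
|we   curtain  fox|
|ocean  journey be|
|who code young if|
|page       orange|
|library  mountain|
|rainbow clean    |

Derivation:
Line 1: ['so', 'line', 'calendar'] (min_width=16, slack=1)
Line 2: ['we', 'curtain', 'fox'] (min_width=14, slack=3)
Line 3: ['ocean', 'journey', 'be'] (min_width=16, slack=1)
Line 4: ['who', 'code', 'young', 'if'] (min_width=17, slack=0)
Line 5: ['page', 'orange'] (min_width=11, slack=6)
Line 6: ['library', 'mountain'] (min_width=16, slack=1)
Line 7: ['rainbow', 'clean'] (min_width=13, slack=4)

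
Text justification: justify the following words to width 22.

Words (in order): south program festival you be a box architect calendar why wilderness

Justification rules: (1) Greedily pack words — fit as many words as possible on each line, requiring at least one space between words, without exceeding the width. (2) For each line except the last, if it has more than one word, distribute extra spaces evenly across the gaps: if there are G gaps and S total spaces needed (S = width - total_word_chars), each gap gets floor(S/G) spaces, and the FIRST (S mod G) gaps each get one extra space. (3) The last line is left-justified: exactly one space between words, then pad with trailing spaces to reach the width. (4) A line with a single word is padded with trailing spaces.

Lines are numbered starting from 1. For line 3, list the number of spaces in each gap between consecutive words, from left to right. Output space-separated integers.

Line 1: ['south', 'program', 'festival'] (min_width=22, slack=0)
Line 2: ['you', 'be', 'a', 'box', 'architect'] (min_width=22, slack=0)
Line 3: ['calendar', 'why'] (min_width=12, slack=10)
Line 4: ['wilderness'] (min_width=10, slack=12)

Answer: 11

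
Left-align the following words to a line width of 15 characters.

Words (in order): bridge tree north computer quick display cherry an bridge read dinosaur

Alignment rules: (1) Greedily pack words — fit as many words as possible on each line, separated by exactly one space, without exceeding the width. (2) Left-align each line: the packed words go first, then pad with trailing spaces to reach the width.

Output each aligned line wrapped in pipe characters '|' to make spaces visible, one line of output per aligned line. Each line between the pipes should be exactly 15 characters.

Answer: |bridge tree    |
|north computer |
|quick display  |
|cherry an      |
|bridge read    |
|dinosaur       |

Derivation:
Line 1: ['bridge', 'tree'] (min_width=11, slack=4)
Line 2: ['north', 'computer'] (min_width=14, slack=1)
Line 3: ['quick', 'display'] (min_width=13, slack=2)
Line 4: ['cherry', 'an'] (min_width=9, slack=6)
Line 5: ['bridge', 'read'] (min_width=11, slack=4)
Line 6: ['dinosaur'] (min_width=8, slack=7)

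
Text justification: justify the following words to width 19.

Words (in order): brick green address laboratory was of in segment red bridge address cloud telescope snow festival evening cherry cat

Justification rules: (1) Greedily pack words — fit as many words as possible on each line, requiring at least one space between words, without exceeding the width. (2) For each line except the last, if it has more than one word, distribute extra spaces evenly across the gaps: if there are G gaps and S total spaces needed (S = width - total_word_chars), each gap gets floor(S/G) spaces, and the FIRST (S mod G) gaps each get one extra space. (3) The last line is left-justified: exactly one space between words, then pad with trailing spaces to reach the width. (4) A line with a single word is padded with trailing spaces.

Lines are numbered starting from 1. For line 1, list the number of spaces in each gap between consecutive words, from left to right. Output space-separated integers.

Answer: 1 1

Derivation:
Line 1: ['brick', 'green', 'address'] (min_width=19, slack=0)
Line 2: ['laboratory', 'was', 'of'] (min_width=17, slack=2)
Line 3: ['in', 'segment', 'red'] (min_width=14, slack=5)
Line 4: ['bridge', 'address'] (min_width=14, slack=5)
Line 5: ['cloud', 'telescope'] (min_width=15, slack=4)
Line 6: ['snow', 'festival'] (min_width=13, slack=6)
Line 7: ['evening', 'cherry', 'cat'] (min_width=18, slack=1)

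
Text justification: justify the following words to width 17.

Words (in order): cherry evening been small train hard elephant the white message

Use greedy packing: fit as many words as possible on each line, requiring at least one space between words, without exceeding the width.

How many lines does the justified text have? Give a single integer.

Answer: 4

Derivation:
Line 1: ['cherry', 'evening'] (min_width=14, slack=3)
Line 2: ['been', 'small', 'train'] (min_width=16, slack=1)
Line 3: ['hard', 'elephant', 'the'] (min_width=17, slack=0)
Line 4: ['white', 'message'] (min_width=13, slack=4)
Total lines: 4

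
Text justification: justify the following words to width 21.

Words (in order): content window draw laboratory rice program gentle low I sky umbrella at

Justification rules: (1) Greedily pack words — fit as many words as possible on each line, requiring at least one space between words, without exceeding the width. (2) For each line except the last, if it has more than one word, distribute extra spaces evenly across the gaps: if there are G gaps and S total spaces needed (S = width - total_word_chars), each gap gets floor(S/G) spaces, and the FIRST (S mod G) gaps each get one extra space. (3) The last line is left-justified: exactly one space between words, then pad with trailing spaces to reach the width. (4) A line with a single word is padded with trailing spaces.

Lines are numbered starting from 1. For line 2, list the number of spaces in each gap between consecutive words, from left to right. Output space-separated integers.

Answer: 7

Derivation:
Line 1: ['content', 'window', 'draw'] (min_width=19, slack=2)
Line 2: ['laboratory', 'rice'] (min_width=15, slack=6)
Line 3: ['program', 'gentle', 'low', 'I'] (min_width=20, slack=1)
Line 4: ['sky', 'umbrella', 'at'] (min_width=15, slack=6)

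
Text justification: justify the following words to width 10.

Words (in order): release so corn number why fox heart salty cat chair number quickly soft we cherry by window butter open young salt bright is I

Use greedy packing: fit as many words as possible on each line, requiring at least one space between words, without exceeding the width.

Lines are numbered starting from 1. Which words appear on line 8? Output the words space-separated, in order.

Answer: quickly

Derivation:
Line 1: ['release', 'so'] (min_width=10, slack=0)
Line 2: ['corn'] (min_width=4, slack=6)
Line 3: ['number', 'why'] (min_width=10, slack=0)
Line 4: ['fox', 'heart'] (min_width=9, slack=1)
Line 5: ['salty', 'cat'] (min_width=9, slack=1)
Line 6: ['chair'] (min_width=5, slack=5)
Line 7: ['number'] (min_width=6, slack=4)
Line 8: ['quickly'] (min_width=7, slack=3)
Line 9: ['soft', 'we'] (min_width=7, slack=3)
Line 10: ['cherry', 'by'] (min_width=9, slack=1)
Line 11: ['window'] (min_width=6, slack=4)
Line 12: ['butter'] (min_width=6, slack=4)
Line 13: ['open', 'young'] (min_width=10, slack=0)
Line 14: ['salt'] (min_width=4, slack=6)
Line 15: ['bright', 'is'] (min_width=9, slack=1)
Line 16: ['I'] (min_width=1, slack=9)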